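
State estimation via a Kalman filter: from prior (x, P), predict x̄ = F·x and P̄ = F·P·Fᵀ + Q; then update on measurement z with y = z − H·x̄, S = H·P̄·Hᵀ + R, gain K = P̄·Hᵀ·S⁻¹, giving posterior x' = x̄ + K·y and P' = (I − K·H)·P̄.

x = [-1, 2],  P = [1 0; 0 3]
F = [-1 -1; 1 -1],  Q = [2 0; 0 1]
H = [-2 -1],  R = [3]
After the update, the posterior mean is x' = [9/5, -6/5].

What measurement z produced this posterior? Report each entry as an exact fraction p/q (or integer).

x̄ = F·x = [-1, -3]
P̄ = F·P·Fᵀ + Q = [6 2; 2 5]
S = H·P̄·Hᵀ + R = [40]
K = P̄·Hᵀ·S⁻¹ = [-7/20; -9/40]
x' − x̄ = [14/5, 9/5] = K·y
y = (KᵀK)⁻¹·Kᵀ·(x' − x̄) = [-8]
z = y + H·x̄ = [-8] + [5] = [-3]

z = [-3]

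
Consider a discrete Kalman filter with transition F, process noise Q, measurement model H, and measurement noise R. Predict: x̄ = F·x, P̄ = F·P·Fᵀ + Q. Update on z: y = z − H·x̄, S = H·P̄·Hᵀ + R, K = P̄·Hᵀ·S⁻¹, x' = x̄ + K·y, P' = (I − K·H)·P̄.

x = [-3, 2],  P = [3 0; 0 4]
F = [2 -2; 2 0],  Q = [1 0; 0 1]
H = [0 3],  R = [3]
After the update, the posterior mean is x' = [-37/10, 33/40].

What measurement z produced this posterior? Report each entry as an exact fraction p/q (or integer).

z = [3]

x̄ = F·x = [-10, -6]
P̄ = F·P·Fᵀ + Q = [29 12; 12 13]
S = H·P̄·Hᵀ + R = [120]
K = P̄·Hᵀ·S⁻¹ = [3/10; 13/40]
x' − x̄ = [63/10, 273/40] = K·y
y = (KᵀK)⁻¹·Kᵀ·(x' − x̄) = [21]
z = y + H·x̄ = [21] + [-18] = [3]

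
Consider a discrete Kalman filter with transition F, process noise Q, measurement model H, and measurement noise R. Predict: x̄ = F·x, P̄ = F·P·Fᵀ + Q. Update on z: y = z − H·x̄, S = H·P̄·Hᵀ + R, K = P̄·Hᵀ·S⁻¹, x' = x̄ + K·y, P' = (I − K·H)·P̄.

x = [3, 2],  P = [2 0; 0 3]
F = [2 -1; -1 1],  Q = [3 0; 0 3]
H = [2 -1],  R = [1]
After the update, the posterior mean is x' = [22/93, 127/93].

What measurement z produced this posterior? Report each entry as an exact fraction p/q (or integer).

x̄ = F·x = [4, -1]
P̄ = F·P·Fᵀ + Q = [14 -7; -7 8]
S = H·P̄·Hᵀ + R = [93]
K = P̄·Hᵀ·S⁻¹ = [35/93; -22/93]
x' − x̄ = [-350/93, 220/93] = K·y
y = (KᵀK)⁻¹·Kᵀ·(x' − x̄) = [-10]
z = y + H·x̄ = [-10] + [9] = [-1]

z = [-1]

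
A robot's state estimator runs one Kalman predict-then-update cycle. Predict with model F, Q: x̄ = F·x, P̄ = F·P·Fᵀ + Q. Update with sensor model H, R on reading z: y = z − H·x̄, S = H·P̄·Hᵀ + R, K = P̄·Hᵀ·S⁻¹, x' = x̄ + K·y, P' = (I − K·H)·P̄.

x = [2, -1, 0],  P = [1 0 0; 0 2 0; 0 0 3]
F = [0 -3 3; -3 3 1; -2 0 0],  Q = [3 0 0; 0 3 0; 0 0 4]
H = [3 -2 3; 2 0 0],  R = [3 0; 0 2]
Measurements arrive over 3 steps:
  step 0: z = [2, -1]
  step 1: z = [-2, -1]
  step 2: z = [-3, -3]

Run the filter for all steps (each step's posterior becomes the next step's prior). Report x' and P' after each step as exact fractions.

step 0: x' = [-231/481, -34247/4329, -17824/4329], P' = [228/481 225/481 -72/481; 225/481 23444/1443 14470/1443; -72/481 14470/1443 9992/1443]
step 1: x' = [-6623869/17325256, -5394787/17325256, -4088777/8662628], P' = [15906075/34650512 25529085/34650512 718047/17325256; 25529085/34650512 490868043/34650512 142632537/17325256; 718047/17325256 142632537/17325256 47227379/8662628]
step 2: x' = [-204606351366/140498292601, 47247766665/140498292601, 94464865994/140498292601], P' = [63999251265/140498292601 96125004342/140498292601 1592189262/140498292601; 96125004342/140498292601 1885805677029/140498292601 1097095041528/140498292601; 1592189262/140498292601 1097095041528/140498292601 3660157688588/702491463005]

step 0: x̄ = F·x = [3, -9, -4]
step 0: P̄ = F·P·Fᵀ + Q = [48 -9 0; -9 33 6; 0 6 8]
step 0: y = z − H·x̄ = [-13, -7]
step 0: S = H·P̄·Hᵀ + R = [675 324; 324 194]
step 0: K = P̄·Hᵀ·S⁻¹ = [6/481 228/481; -1453/4329 225/481; 388/4329 -72/481]
step 0: x' = x̄ + K·y = [-231/481, -34247/4329, -17824/4329]
step 0: P' = (I − K·H)·P̄ = [228/481 225/481 -72/481; 225/481 23444/1443 14470/1443; -72/481 14470/1443 9992/1443]
step 1: x̄ = F·x = [16423/1443, -114328/4329, 462/481]
step 1: P̄ = F·P·Fᵀ + Q = [14931/481 -28727/481 1782/481; -28727/481 307439/1443 162/481; 1782/481 162/481 2836/481]
step 1: y = z − H·x̄ = [-397595/4329, -34289/1443]
step 1: S = H·P̄·Hᵀ + R = [2838362/1443 215186/481; 215186/481 60686/481]
step 1: K = P̄·Hᵀ·S⁻¹ = [322779/34650512 15906075/34650512; -16451203/34650512 25529085/34650512; 84447/17325256 718047/17325256]
step 1: x' = x̄ + K·y = [-6623869/17325256, -5394787/17325256, -4088777/8662628]
step 1: P' = (I − K·H)·P̄ = [15906075/34650512 25529085/34650512 718047/17325256; 25529085/34650512 490868043/34650512 142632537/17325256; 718047/17325256 142632537/17325256 47227379/8662628]
step 2: x̄ = F·x = [-642177/1332712, -1122577/4331314, 6623869/8662628]
step 2: P̄ = F·P·Fᵀ + Q = [83629095/2665424 -36974163/666356 5559921/1332712; -36974163/666356 381079904/2165657 -7576281/4331314; 5559921/1332712 -7576281/4331314 50556587/8662628]
step 2: y = z − H·x̄ = [-75654695/17325256, -1356891/666356]
step 2: S = H·P̄·Hᵀ + R = [62498950355/34650512 580040115/1332712; 580040115/1332712 84961807/666356]
step 2: K = P̄·Hᵀ·S⁻¹ = [1508104299/140498292601 63999251265/140498292601; -63983738816/140498292601 96125004342/140498292601; 11135163138/702491463005 1592189262/140498292601]
step 2: x' = x̄ + K·y = [-204606351366/140498292601, 47247766665/140498292601, 94464865994/140498292601]
step 2: P' = (I − K·H)·P̄ = [63999251265/140498292601 96125004342/140498292601 1592189262/140498292601; 96125004342/140498292601 1885805677029/140498292601 1097095041528/140498292601; 1592189262/140498292601 1097095041528/140498292601 3660157688588/702491463005]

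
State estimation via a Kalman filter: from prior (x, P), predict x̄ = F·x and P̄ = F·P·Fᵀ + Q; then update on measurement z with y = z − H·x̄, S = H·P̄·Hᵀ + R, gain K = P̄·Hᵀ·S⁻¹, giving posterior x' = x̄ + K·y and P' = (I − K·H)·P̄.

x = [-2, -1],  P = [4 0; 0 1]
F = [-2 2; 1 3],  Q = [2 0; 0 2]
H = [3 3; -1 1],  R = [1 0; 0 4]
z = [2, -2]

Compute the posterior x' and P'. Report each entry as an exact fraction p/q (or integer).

x' = [6878/4323, -1108/1179]
P' = [1350/1441 -346/393; -346/393 1102/1179]

x̄ = F·x = [2, -5]
P̄ = F·P·Fᵀ + Q = [22 -2; -2 15]
y = z − H·x̄ = [11, 5]
S = H·P̄·Hᵀ + R = [298 -21; -21 45]
K = P̄·Hᵀ·S⁻¹ = [244/1441 -1964/4323; 64/393 535/1179]
x' = x̄ + K·y = [6878/4323, -1108/1179]
P' = (I − K·H)·P̄ = [1350/1441 -346/393; -346/393 1102/1179]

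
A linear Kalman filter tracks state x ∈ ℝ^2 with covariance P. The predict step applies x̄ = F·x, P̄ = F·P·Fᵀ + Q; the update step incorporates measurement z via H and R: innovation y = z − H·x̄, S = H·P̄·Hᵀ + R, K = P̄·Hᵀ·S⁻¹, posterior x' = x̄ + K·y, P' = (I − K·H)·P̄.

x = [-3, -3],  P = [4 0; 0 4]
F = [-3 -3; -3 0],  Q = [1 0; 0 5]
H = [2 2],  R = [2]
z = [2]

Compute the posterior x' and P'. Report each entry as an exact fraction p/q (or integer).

x' = [1046/373, -647/373]
P' = [3467/373 -3358/373; -3358/373 3435/373]

x̄ = F·x = [18, 9]
P̄ = F·P·Fᵀ + Q = [73 36; 36 41]
y = z − H·x̄ = [-52]
S = H·P̄·Hᵀ + R = [746]
K = P̄·Hᵀ·S⁻¹ = [109/373; 77/373]
x' = x̄ + K·y = [1046/373, -647/373]
P' = (I − K·H)·P̄ = [3467/373 -3358/373; -3358/373 3435/373]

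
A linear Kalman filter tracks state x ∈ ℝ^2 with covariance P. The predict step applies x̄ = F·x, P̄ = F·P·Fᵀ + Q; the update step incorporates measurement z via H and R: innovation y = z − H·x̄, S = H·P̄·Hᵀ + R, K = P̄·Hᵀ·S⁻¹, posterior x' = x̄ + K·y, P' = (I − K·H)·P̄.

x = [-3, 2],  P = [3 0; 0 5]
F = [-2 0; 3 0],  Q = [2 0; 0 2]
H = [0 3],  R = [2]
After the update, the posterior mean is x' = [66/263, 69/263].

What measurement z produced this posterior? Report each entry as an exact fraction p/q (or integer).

z = [1]

x̄ = F·x = [6, -9]
P̄ = F·P·Fᵀ + Q = [14 -18; -18 29]
S = H·P̄·Hᵀ + R = [263]
K = P̄·Hᵀ·S⁻¹ = [-54/263; 87/263]
x' − x̄ = [-1512/263, 2436/263] = K·y
y = (KᵀK)⁻¹·Kᵀ·(x' − x̄) = [28]
z = y + H·x̄ = [28] + [-27] = [1]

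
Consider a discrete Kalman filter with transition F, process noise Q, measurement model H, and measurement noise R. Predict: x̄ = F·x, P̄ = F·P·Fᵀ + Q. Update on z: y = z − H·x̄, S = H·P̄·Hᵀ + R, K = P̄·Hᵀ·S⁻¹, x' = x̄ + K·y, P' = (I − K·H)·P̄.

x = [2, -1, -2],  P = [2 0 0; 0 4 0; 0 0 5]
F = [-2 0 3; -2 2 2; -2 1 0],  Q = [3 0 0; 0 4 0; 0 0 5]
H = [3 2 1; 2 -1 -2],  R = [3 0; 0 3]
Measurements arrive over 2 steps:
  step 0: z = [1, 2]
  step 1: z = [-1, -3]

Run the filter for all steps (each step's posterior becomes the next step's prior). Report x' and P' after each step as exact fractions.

step 0: x̄ = F·x = [-10, -10, -5]
step 0: P̄ = F·P·Fᵀ + Q = [56 38 8; 38 48 16; 8 16 17]
step 0: y = z − H·x̄ = [56, 2]
step 0: S = H·P̄·Hᵀ + R = [1284 132; 132 191]
step 0: K = P̄·Hᵀ·S⁻¹ = [3373/18985 3434/18985; 21847/113910 -2914/18985; 18431/227820 -4441/18985]
step 0: x' = x̄ + K·y = [5906/18985, 24682/56955, -53387/56955]
step 0: P' = (I − K·H)·P̄ = [13992/18985 -27132/18985 22407/18985; -27132/18985 230161/56955 -366727/113910; 22407/18985 -366727/113910 715549/227820]
step 1: x̄ = F·x = [-65199/18985, -92846/56955, -10754/56955]
step 1: P̄ = F·P·Fᵀ + Q = [1522803/75940 -137053/37970 -415147/37970; -137053/37970 678409/56955 480991/56955; -415147/37970 480991/56955 1008424/56955]
step 1: y = z − H·x̄ = [242094/18985, 7065/3797]
step 1: S = H·P̄·Hᵀ + R = [13190043/75940 223953/3797; 223953/3797 1145295/3797]
step 1: K = P̄·Hᵀ·S⁻¹ = [14853989/82541137 75209382/412705685; 14498282/82541137 -63460004/412705685; 152154/1684513 -1983982/8422565]
step 1: x' = x̄ + K·y = [-330309111/412705685, 400629986/1238117055, 13258088/25267695]
step 1: P' = (I − K·H)·P̄ = [223732548/412705685 -372870856/412705685 6068447/8422565; -372870856/412705685 3227535296/1238117055 -49934902/25267695; 6068447/8422565 -49934902/25267695 52100711/25267695]

step 0: x' = [5906/18985, 24682/56955, -53387/56955], P' = [13992/18985 -27132/18985 22407/18985; -27132/18985 230161/56955 -366727/113910; 22407/18985 -366727/113910 715549/227820]
step 1: x' = [-330309111/412705685, 400629986/1238117055, 13258088/25267695], P' = [223732548/412705685 -372870856/412705685 6068447/8422565; -372870856/412705685 3227535296/1238117055 -49934902/25267695; 6068447/8422565 -49934902/25267695 52100711/25267695]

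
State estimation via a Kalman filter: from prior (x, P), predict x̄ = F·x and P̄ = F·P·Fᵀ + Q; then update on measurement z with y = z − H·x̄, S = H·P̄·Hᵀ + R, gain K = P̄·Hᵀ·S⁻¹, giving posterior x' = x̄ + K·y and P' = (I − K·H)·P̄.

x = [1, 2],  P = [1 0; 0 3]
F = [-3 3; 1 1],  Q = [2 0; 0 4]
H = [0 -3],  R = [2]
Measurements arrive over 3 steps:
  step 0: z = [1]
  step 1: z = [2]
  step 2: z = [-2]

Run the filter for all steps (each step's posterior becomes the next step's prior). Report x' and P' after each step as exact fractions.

step 0: x' = [21/37, -9/37], P' = [1244/37 6/37; 6/37 8/37]
step 1: x' = [90/581, -384/581], P' = [268238/6391 -3708/6391; -3708/6391 1412/6391]
step 2: x' = [-3704796/650741, 61440/92963], P' = [29616697/650741 -57177/92963; -57177/92963 20557/92963]

step 0: x̄ = F·x = [3, 3]
step 0: P̄ = F·P·Fᵀ + Q = [38 6; 6 8]
step 0: y = z − H·x̄ = [10]
step 0: S = H·P̄·Hᵀ + R = [74]
step 0: K = P̄·Hᵀ·S⁻¹ = [-9/37; -12/37]
step 0: x' = x̄ + K·y = [21/37, -9/37]
step 0: P' = (I − K·H)·P̄ = [1244/37 6/37; 6/37 8/37]
step 1: x̄ = F·x = [-90/37, 12/37]
step 1: P̄ = F·P·Fᵀ + Q = [11234/37 -3708/37; -3708/37 1412/37]
step 1: y = z − H·x̄ = [110/37]
step 1: S = H·P̄·Hᵀ + R = [12782/37]
step 1: K = P̄·Hᵀ·S⁻¹ = [5562/6391; -2118/6391]
step 1: x' = x̄ + K·y = [90/581, -384/581]
step 1: P' = (I − K·H)·P̄ = [268238/6391 -3708/6391; -3708/6391 1412/6391]
step 2: x̄ = F·x = [-1422/581, -42/83]
step 2: P̄ = F·P·Fᵀ + Q = [2506376/6391 -114354/913; -114354/913 41114/913]
step 2: y = z − H·x̄ = [-292/83]
step 2: S = H·P̄·Hᵀ + R = [371852/913]
step 2: K = P̄·Hᵀ·S⁻¹ = [171531/185926; -61671/185926]
step 2: x' = x̄ + K·y = [-3704796/650741, 61440/92963]
step 2: P' = (I − K·H)·P̄ = [29616697/650741 -57177/92963; -57177/92963 20557/92963]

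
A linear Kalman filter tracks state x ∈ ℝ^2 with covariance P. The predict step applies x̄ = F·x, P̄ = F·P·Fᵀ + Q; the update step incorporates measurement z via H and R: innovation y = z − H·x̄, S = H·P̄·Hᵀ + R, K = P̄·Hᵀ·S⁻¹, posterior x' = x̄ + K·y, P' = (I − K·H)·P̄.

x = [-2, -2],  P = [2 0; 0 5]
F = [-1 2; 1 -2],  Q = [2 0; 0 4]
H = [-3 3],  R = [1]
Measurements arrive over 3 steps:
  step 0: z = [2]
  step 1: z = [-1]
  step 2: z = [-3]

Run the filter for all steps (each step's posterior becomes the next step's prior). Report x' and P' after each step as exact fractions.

step 0: x̄ = F·x = [-2, 2]
step 0: P̄ = F·P·Fᵀ + Q = [24 -22; -22 26]
step 0: y = z − H·x̄ = [-10]
step 0: S = H·P̄·Hᵀ + R = [847]
step 0: K = P̄·Hᵀ·S⁻¹ = [-138/847; 144/847]
step 0: x' = x̄ + K·y = [-314/847, 254/847]
step 0: P' = (I − K·H)·P̄ = [1284/847 1238/847; 1238/847 1286/847]
step 1: x̄ = F·x = [822/847, -822/847]
step 1: P̄ = F·P·Fᵀ + Q = [3170/847 -1476/847; -1476/847 4864/847]
step 1: y = z − H·x̄ = [4085/847]
step 1: S = H·P̄·Hᵀ + R = [99721/847]
step 1: K = P̄·Hᵀ·S⁻¹ = [-13938/99721; 19020/99721]
step 1: x' = x̄ + K·y = [29556/99721, -5046/99721]
step 1: P' = (I − K·H)·P̄ = [143858/99721 139212/99721; 139212/99721 145552/99721]
step 2: x̄ = F·x = [-39648/99721, 39648/99721]
step 2: P̄ = F·P·Fᵀ + Q = [368660/99721 -169218/99721; -169218/99721 568102/99721]
step 2: y = z − H·x̄ = [-537051/99721]
step 2: S = H·P̄·Hᵀ + R = [11576503/99721]
step 2: K = P̄·Hᵀ·S⁻¹ = [-1613634/11576503; 2211960/11576503]
step 2: x' = x̄ + K·y = [4087590/11576503, -7309896/11576503]
step 2: P' = (I − K·H)·P̄ = [16686344/11576503 16148466/11576503; 16148466/11576503 16885786/11576503]

step 0: x' = [-314/847, 254/847], P' = [1284/847 1238/847; 1238/847 1286/847]
step 1: x' = [29556/99721, -5046/99721], P' = [143858/99721 139212/99721; 139212/99721 145552/99721]
step 2: x' = [4087590/11576503, -7309896/11576503], P' = [16686344/11576503 16148466/11576503; 16148466/11576503 16885786/11576503]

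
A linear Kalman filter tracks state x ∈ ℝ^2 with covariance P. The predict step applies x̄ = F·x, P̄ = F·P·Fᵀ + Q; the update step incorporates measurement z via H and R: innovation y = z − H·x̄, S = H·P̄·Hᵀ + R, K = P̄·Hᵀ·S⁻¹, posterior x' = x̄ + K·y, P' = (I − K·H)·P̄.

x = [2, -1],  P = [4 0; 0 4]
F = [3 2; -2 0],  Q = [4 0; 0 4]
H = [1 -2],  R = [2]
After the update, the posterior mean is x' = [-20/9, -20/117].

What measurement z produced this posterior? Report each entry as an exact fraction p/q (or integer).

z = [-2]

x̄ = F·x = [4, -4]
P̄ = F·P·Fᵀ + Q = [56 -24; -24 20]
S = H·P̄·Hᵀ + R = [234]
K = P̄·Hᵀ·S⁻¹ = [4/9; -32/117]
x' − x̄ = [-56/9, 448/117] = K·y
y = (KᵀK)⁻¹·Kᵀ·(x' − x̄) = [-14]
z = y + H·x̄ = [-14] + [12] = [-2]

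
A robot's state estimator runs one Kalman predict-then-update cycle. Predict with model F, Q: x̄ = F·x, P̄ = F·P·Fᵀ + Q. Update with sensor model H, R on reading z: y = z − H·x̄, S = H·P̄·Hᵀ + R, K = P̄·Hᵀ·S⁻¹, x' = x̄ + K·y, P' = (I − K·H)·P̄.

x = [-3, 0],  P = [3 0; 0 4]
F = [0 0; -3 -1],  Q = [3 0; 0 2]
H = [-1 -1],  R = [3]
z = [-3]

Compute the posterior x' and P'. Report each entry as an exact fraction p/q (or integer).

x' = [-6/13, 51/13]
P' = [36/13 -33/13; -33/13 66/13]

x̄ = F·x = [0, 9]
P̄ = F·P·Fᵀ + Q = [3 0; 0 33]
y = z − H·x̄ = [6]
S = H·P̄·Hᵀ + R = [39]
K = P̄·Hᵀ·S⁻¹ = [-1/13; -11/13]
x' = x̄ + K·y = [-6/13, 51/13]
P' = (I − K·H)·P̄ = [36/13 -33/13; -33/13 66/13]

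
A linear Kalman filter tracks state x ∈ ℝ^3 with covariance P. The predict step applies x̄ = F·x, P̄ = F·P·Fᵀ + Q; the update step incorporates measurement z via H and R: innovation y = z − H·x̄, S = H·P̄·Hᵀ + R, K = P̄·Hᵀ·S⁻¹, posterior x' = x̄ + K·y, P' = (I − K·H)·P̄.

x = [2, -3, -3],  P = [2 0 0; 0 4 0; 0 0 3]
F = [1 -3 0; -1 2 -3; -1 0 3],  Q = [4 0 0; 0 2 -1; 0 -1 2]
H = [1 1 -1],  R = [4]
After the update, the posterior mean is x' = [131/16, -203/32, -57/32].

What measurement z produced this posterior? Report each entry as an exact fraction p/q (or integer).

x̄ = F·x = [11, 1, -11]
P̄ = F·P·Fᵀ + Q = [42 -26 -2; -26 47 -26; -2 -26 31]
S = H·P̄·Hᵀ + R = [128]
K = P̄·Hᵀ·S⁻¹ = [9/64; 47/128; -59/128]
x' − x̄ = [-45/16, -235/32, 295/32] = K·y
y = (KᵀK)⁻¹·Kᵀ·(x' − x̄) = [-20]
z = y + H·x̄ = [-20] + [23] = [3]

z = [3]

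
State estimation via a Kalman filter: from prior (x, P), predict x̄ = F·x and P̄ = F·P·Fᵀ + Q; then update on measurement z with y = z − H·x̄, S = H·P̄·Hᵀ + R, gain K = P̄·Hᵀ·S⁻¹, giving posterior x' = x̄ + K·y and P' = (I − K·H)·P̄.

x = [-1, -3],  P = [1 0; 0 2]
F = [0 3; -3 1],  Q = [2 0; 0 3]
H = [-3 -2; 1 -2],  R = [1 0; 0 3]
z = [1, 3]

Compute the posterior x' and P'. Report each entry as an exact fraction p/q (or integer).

x' = [4709/16595, -16196/16595]
P' = [3964/16595 -3886/16595; -3886/16595 6874/16595]

x̄ = F·x = [-9, 0]
P̄ = F·P·Fᵀ + Q = [20 6; 6 14]
y = z − H·x̄ = [-26, 12]
S = H·P̄·Hᵀ + R = [309 20; 20 55]
K = P̄·Hᵀ·S⁻¹ = [-824/3319 3912/16595; -418/3319 -5878/16595]
x' = x̄ + K·y = [4709/16595, -16196/16595]
P' = (I − K·H)·P̄ = [3964/16595 -3886/16595; -3886/16595 6874/16595]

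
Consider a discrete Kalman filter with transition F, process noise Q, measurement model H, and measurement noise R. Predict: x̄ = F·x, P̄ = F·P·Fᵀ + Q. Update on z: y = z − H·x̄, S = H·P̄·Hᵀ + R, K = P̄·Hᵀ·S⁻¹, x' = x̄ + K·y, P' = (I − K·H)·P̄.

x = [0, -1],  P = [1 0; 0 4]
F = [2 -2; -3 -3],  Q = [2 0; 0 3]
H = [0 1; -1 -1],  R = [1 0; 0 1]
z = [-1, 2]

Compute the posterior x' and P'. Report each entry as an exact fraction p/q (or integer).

x̄ = F·x = [2, 3]
P̄ = F·P·Fᵀ + Q = [22 18; 18 48]
y = z − H·x̄ = [-4, 7]
S = H·P̄·Hᵀ + R = [49 -66; -66 107]
K = P̄·Hᵀ·S⁻¹ = [-714/887 -772/887; 780/887 -66/887]
x' = x̄ + K·y = [-774/887, -921/887]
P' = (I − K·H)·P̄ = [1486/887 -714/887; -714/887 780/887]

x' = [-774/887, -921/887]
P' = [1486/887 -714/887; -714/887 780/887]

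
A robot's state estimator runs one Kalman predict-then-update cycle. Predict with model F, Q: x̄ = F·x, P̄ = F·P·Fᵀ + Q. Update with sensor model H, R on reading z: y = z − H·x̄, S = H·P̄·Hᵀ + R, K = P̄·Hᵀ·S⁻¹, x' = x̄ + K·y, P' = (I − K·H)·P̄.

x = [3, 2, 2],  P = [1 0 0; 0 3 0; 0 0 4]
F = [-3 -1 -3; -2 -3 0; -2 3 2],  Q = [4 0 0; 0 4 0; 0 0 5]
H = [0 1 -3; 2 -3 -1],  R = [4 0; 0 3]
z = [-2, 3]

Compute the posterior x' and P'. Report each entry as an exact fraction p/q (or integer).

x' = [-3061325/233879, -2095448/233879, -532162/233879]
P' = [4974008/233879 2951681/233879 943555/233879; 2951681/233879 1823253/233879 552631/233879; 943555/233879 552631/233879 269129/233879]

x̄ = F·x = [-17, -12, 4]
P̄ = F·P·Fᵀ + Q = [52 15 -27; 15 35 -23; -27 -23 52]
y = z − H·x̄ = [22, 5]
S = H·P̄·Hᵀ + R = [645 59; 59 368]
K = P̄·Hᵀ·S⁻¹ = [30254/233879 49806/233879; 41340/233879 -39676/233879; -63689/233879 -13304/233879]
x' = x̄ + K·y = [-3061325/233879, -2095448/233879, -532162/233879]
P' = (I − K·H)·P̄ = [4974008/233879 2951681/233879 943555/233879; 2951681/233879 1823253/233879 552631/233879; 943555/233879 552631/233879 269129/233879]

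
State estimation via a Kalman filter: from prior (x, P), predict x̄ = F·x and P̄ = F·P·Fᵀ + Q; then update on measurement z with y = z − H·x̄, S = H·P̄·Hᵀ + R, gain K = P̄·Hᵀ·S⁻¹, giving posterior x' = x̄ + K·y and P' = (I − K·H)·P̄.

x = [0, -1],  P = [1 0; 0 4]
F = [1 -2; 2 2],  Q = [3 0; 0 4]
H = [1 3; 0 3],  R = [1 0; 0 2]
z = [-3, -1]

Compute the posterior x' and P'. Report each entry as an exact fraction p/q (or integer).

x̄ = F·x = [2, -2]
P̄ = F·P·Fᵀ + Q = [20 -14; -14 24]
y = z − H·x̄ = [1, 5]
S = H·P̄·Hᵀ + R = [153 174; 174 218]
K = P̄·Hᵀ·S⁻¹ = [1256/1539 -433/513; 58/1539 154/513]
x' = x̄ + K·y = [-2161/1539, -710/1539]
P' = (I − K·H)·P̄ = [3854/1539 -866/1539; -866/1539 308/1539]

x' = [-2161/1539, -710/1539]
P' = [3854/1539 -866/1539; -866/1539 308/1539]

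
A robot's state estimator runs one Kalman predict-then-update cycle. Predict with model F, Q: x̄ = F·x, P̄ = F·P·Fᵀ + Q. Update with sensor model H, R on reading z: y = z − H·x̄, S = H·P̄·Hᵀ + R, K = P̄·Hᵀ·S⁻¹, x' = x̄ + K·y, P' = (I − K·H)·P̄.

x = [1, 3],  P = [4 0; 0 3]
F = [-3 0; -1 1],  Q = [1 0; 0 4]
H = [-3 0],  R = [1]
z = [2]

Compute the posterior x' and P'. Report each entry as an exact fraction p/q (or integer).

x' = [-225/334, 460/167]
P' = [37/334 6/167; 6/167 1189/167]

x̄ = F·x = [-3, 2]
P̄ = F·P·Fᵀ + Q = [37 12; 12 11]
y = z − H·x̄ = [-7]
S = H·P̄·Hᵀ + R = [334]
K = P̄·Hᵀ·S⁻¹ = [-111/334; -18/167]
x' = x̄ + K·y = [-225/334, 460/167]
P' = (I − K·H)·P̄ = [37/334 6/167; 6/167 1189/167]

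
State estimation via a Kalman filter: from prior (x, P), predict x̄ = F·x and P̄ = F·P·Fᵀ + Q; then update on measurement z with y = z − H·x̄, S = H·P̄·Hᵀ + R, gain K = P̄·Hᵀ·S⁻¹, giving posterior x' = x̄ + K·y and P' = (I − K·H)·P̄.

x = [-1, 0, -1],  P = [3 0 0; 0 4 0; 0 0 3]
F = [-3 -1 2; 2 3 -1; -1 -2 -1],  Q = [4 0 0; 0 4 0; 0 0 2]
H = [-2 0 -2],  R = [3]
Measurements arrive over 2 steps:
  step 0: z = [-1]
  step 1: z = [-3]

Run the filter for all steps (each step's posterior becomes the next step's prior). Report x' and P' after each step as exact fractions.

step 0: x' = [-41/75, 17/25, 16/15], P' = [4169/375 372/125 -799/75; 372/125 1583/125 -87/25; -799/75 -87/25 164/15]
step 1: x' = [2422318/730601, -239125/730601, -1326739/730601], P' = [20082090/730601 10778457/730601 -19657401/730601; 10778457/730601 13065977/730601 -11174700/730601; -19657401/730601 -11174700/730601 19779819/730601]

step 0: x̄ = F·x = [1, -1, 2]
step 0: P̄ = F·P·Fᵀ + Q = [47 -36 11; -36 55 -27; 11 -27 24]
step 0: y = z − H·x̄ = [5]
step 0: S = H·P̄·Hᵀ + R = [375]
step 0: K = P̄·Hᵀ·S⁻¹ = [-116/375; 42/125; -14/75]
step 0: x' = x̄ + K·y = [-41/75, 17/25, 16/15]
step 0: P' = (I − K·H)·P̄ = [4169/375 372/125 -799/75; 372/125 1583/125 -87/25; -799/75 -87/25 164/15]
step 1: x̄ = F·x = [232/75, -3/25, -47/25]
step 1: P̄ = F·P·Fᵀ + Q = [120026/375 -32279/125 7179/125; -32279/125 34073/125 -11748/125; 7179/125 -11748/125 6423/125]
step 1: y = z − H·x̄ = [-43/75]
step 1: S = H·P̄·Hᵀ + R = [730601/375]
step 1: K = P̄·Hᵀ·S⁻¹ = [-283126/730601; 264162/730601; -81612/730601]
step 1: x' = x̄ + K·y = [2422318/730601, -239125/730601, -1326739/730601]
step 1: P' = (I − K·H)·P̄ = [20082090/730601 10778457/730601 -19657401/730601; 10778457/730601 13065977/730601 -11174700/730601; -19657401/730601 -11174700/730601 19779819/730601]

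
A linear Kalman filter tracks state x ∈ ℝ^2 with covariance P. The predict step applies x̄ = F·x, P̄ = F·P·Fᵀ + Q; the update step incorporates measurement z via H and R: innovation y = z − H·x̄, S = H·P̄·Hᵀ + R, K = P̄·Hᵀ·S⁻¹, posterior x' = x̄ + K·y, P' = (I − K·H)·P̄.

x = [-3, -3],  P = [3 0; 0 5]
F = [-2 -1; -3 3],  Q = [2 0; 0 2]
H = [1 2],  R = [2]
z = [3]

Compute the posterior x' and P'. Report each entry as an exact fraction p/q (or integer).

x' = [2811/329, -906/329]
P' = [5626/329 -2788/329; -2788/329 1545/329]

x̄ = F·x = [9, 0]
P̄ = F·P·Fᵀ + Q = [19 3; 3 74]
y = z − H·x̄ = [-6]
S = H·P̄·Hᵀ + R = [329]
K = P̄·Hᵀ·S⁻¹ = [25/329; 151/329]
x' = x̄ + K·y = [2811/329, -906/329]
P' = (I − K·H)·P̄ = [5626/329 -2788/329; -2788/329 1545/329]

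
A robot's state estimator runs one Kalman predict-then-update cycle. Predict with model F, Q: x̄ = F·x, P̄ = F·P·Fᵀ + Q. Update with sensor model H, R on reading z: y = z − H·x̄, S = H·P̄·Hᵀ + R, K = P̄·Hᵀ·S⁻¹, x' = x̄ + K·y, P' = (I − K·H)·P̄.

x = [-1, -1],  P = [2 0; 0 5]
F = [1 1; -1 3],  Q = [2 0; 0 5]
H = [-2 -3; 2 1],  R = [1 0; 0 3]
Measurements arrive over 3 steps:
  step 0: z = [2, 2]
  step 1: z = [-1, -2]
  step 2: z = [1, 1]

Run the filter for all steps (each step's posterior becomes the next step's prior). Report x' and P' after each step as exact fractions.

step 0: x' = [6938/6907, -8822/6907], P' = [8399/6907 -5941/6907; -5941/6907 4940/6907]
step 1: x' = [-7681749/7775209, 7169290/7775209], P' = [7541889/7775209 -5370723/7775209; -5370723/7775209 4652592/7775209]
step 2: x' = [3104703991/7675143971, -4186733919/7675143971], P' = [7363120507/7675143971 -5235912497/7675143971; -5235912497/7675143971 4539895456/7675143971]

step 0: x̄ = F·x = [-2, -2]
step 0: P̄ = F·P·Fᵀ + Q = [9 13; 13 52]
step 0: y = z − H·x̄ = [-8, 8]
step 0: S = H·P̄·Hᵀ + R = [661 -296; -296 143]
step 0: K = P̄·Hᵀ·S⁻¹ = [1025/6907 3619/6907; -2938/6907 -2314/6907]
step 0: x' = x̄ + K·y = [6938/6907, -8822/6907]
step 0: P' = (I − K·H)·P̄ = [8399/6907 -5941/6907; -5941/6907 4940/6907]
step 1: x̄ = F·x = [-1884/6907, -33404/6907]
step 1: P̄ = F·P·Fᵀ + Q = [15271/6907 -5461/6907; -5461/6907 123040/6907]
step 1: y = z − H·x̄ = [-110887/6907, 23358/6907]
step 1: S = H·P̄·Hᵀ + R = [1109819/6907 -386516/6907; -386516/6907 183001/6907]
step 1: K = P̄·Hᵀ·S⁻¹ = [79107/598093 3237685/7775209; -247410/598093 -2029618/7775209]
step 1: x' = x̄ + K·y = [-7681749/7775209, 7169290/7775209]
step 1: P' = (I − K·H)·P̄ = [7541889/7775209 -5370723/7775209; -5370723/7775209 4652592/7775209]
step 2: x̄ = F·x = [-512459/7775209, 29189619/7775209]
step 2: P̄ = F·P·Fᵀ + Q = [17003453/7775209 -4325559/7775209; -4325559/7775209 120515600/7775209]
step 2: y = z − H·x̄ = [94319148/7775209, -20389492/7775209]
step 2: S = H·P̄·Hᵀ + R = [1108522713/7775209 -394956140/7775209; -394956140/7775209 194552803/7775209]
step 2: K = P̄·Hᵀ·S⁻¹ = [981496477/7675143971 3163442839/7675143971; -3147861374/7675143971 -1977309846/7675143971]
step 2: x' = x̄ + K·y = [3104703991/7675143971, -4186733919/7675143971]
step 2: P' = (I − K·H)·P̄ = [7363120507/7675143971 -5235912497/7675143971; -5235912497/7675143971 4539895456/7675143971]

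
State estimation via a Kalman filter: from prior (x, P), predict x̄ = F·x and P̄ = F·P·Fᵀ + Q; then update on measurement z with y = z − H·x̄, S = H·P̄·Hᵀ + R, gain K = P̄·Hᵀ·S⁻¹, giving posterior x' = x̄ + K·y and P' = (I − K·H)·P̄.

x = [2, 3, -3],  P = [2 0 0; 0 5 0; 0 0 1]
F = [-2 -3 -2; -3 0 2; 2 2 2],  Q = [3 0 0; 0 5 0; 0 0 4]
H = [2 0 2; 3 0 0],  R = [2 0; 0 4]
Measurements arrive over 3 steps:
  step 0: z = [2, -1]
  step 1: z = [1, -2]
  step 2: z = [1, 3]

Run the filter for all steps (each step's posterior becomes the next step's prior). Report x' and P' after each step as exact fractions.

step 0: x' = [-335/971, -11448/971, 1169/971], P' = [426/971 100/971 -417/971; 100/971 24417/971 -262/971; -417/971 -262/971 1719/1942]
step 1: x' = [-1200868/2032957, 20512433/6098871, 6459602/6098871], P' = [894144/2032957 -26452/2032957 -868864/2032957; -26452/2032957 107242139/6098871 372212/6098871; -868864/2032957 372212/6098871 5329358/6098871]
step 2: x' = [26330506641/27378569245, 101505181344/27378569245, -2424891450/5475713849], P' = [12032267512/27378569245 -561681532/27378569245 -2338331754/5475713849; -561681532/27378569245 479032584957/27378569245 376126854/5475713849; -2338331754/5475713849 376126854/5475713849 4782865517/5475713849]

step 0: x̄ = F·x = [-7, -12, 4]
step 0: P̄ = F·P·Fᵀ + Q = [60 8 -42; 8 27 -8; -42 -8 36]
step 0: y = z − H·x̄ = [8, 20]
step 0: S = H·P̄·Hᵀ + R = [50 108; 108 544]
step 0: K = P̄·Hᵀ·S⁻¹ = [9/971 639/1942; -162/971 75/971; 885/1942 -1251/3884]
step 0: x' = x̄ + K·y = [-335/971, -11448/971, 1169/971]
step 0: P' = (I − K·H)·P̄ = [426/971 100/971 -417/971; 100/971 24417/971 -262/971; -417/971 -262/971 1719/1942]
step 1: x̄ = F·x = [32676/971, 3343/971, -21228/971]
step 1: P̄ = F·P·Fᵀ + Q = [222528/971 756/971 -146688/971; 756/971 17131/971 68/971; -146688/971 68/971 102062/971]
step 1: y = z − H·x̄ = [-21925/971, -99970/971]
step 1: S = H·P̄·Hᵀ + R = [126798/971 455040/971; 455040/971 2006636/971]
step 1: K = P̄·Hᵀ·S⁻¹ = [25280/2032957 670608/2032957; 292856/6098871 -19839/2032957; 2722766/6098871 -651648/2032957]
step 1: x' = x̄ + K·y = [-1200868/2032957, 20512433/6098871, 6459602/6098871]
step 1: P' = (I − K·H)·P̄ = [894144/2032957 -26452/2032957 -868864/2032957; -26452/2032957 107242139/6098871 372212/6098871; -868864/2032957 372212/6098871 5329358/6098871]
step 2: x̄ = F·x = [-67251295/6098871, 23727016/6098871, 46738862/6098871]
step 2: P̄ = F·P·Fᵀ + Q = [998184560/6098871 -13383500/6098871 -657575818/6098871; -13383500/6098871 107232779/6098871 12401008/6098871; -657575818/6098871 12401008/6098871 466901312/6098871]
step 2: y = z − H·x̄ = [47123737/6098871, 73350166/2032957]
step 2: S = H·P̄·Hᵀ + R = [611934686/6098871 681217484/2032957; 681217484/2032957 3002685508/2032957]
step 2: K = P̄·Hᵀ·S⁻¹ = [340608742/27378569245 9024200634/27378569245; 1318952738/27378569245 -421261149/27378569245; 2444533763/5475713849 -3507497631/10951427698]
step 2: x' = x̄ + K·y = [26330506641/27378569245, 101505181344/27378569245, -2424891450/5475713849]
step 2: P' = (I − K·H)·P̄ = [12032267512/27378569245 -561681532/27378569245 -2338331754/5475713849; -561681532/27378569245 479032584957/27378569245 376126854/5475713849; -2338331754/5475713849 376126854/5475713849 4782865517/5475713849]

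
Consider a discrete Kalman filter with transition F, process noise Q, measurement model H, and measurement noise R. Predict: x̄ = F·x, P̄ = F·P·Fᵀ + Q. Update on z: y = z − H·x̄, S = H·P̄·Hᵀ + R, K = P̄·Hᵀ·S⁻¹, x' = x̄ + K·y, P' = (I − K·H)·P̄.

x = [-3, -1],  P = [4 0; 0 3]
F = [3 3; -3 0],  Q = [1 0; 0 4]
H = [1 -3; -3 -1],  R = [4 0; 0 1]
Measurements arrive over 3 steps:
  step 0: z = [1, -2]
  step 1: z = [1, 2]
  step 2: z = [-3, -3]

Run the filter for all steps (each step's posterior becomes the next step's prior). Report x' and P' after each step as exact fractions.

step 0: x̄ = F·x = [-12, 9]
step 0: P̄ = F·P·Fᵀ + Q = [64 -36; -36 40]
step 0: y = z − H·x̄ = [40, -29]
step 0: S = H·P̄·Hᵀ + R = [644 -360; -360 401]
step 0: K = P̄·Hᵀ·S⁻¹ = [3203/32161 -9636/32161; -9519/32161 -3092/32161]
step 0: x' = x̄ + K·y = [21632/32161, -1643/32161]
step 0: P' = (I − K·H)·P̄ = [4172/32161 -2880/32161; -2880/32161 11732/32161]
step 1: x̄ = F·x = [59967/32161, -64896/32161]
step 1: P̄ = F·P·Fᵀ + Q = [123457/32161 -11628/32161; -11628/32161 166192/32161]
step 1: y = z − H·x̄ = [-222494/32161, 179327/32161]
step 1: S = H·P̄·Hᵀ + R = [1817597/32161 35181/32161; 35181/32161 1239698/32161]
step 1: K = P̄·Hᵀ·S⁻¹ = [6495941/70023745 -20447772/70023745; -19523004/70023745 -6862832/70023745]
step 1: x' = x̄ + K·y = [-28389403/70023745, -44501128/70023745]
step 1: P' = (I − K·H)·P̄ = [8732708/70023745 -5750352/70023745; -5750352/70023745 24113888/70023745]
step 2: x̄ = F·x = [-218671593/70023745, 85168209/70023745]
step 2: P̄ = F·P·Fᵀ + Q = [262136773/70023745 -26841204/70023745; -26841204/70023745 358689352/70023745]
step 2: y = z − H·x̄ = [52820997/14004749, -156183561/14004749]
step 2: S = H·P̄·Hᵀ + R = [786296629/14004749 14985621/14004749; 14985621/14004749 525379366/14004749]
step 2: K = P̄·Hᵀ·S⁻¹ = [2733491485/29481389177 -8602533516/29481389177; -8215460076/29481389177 -2887492000/29481389177]
step 2: x' = x̄ + K·y = [70908659856/147406945885, 185367625617/147406945885]
step 2: P' = (I − K·H)·P̄ = [18370783244/147406945885 -12099682152/147406945885; -12099682152/147406945885 50736506456/147406945885]

step 0: x' = [21632/32161, -1643/32161], P' = [4172/32161 -2880/32161; -2880/32161 11732/32161]
step 1: x' = [-28389403/70023745, -44501128/70023745], P' = [8732708/70023745 -5750352/70023745; -5750352/70023745 24113888/70023745]
step 2: x' = [70908659856/147406945885, 185367625617/147406945885], P' = [18370783244/147406945885 -12099682152/147406945885; -12099682152/147406945885 50736506456/147406945885]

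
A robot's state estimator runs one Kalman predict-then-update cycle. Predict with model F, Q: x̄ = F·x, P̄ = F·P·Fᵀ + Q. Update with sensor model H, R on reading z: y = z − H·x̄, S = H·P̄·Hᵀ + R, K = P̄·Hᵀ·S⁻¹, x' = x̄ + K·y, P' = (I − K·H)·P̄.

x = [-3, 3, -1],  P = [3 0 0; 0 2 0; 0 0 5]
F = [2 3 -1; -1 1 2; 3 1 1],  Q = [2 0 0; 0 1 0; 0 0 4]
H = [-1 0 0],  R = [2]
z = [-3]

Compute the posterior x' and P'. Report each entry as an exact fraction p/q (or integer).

x̄ = F·x = [4, 4, -7]
P̄ = F·P·Fᵀ + Q = [37 -10 19; -10 26 3; 19 3 38]
y = z − H·x̄ = [1]
S = H·P̄·Hᵀ + R = [39]
K = P̄·Hᵀ·S⁻¹ = [-37/39; 10/39; -19/39]
x' = x̄ + K·y = [119/39, 166/39, -292/39]
P' = (I − K·H)·P̄ = [74/39 -20/39 38/39; -20/39 914/39 307/39; 38/39 307/39 1121/39]

x' = [119/39, 166/39, -292/39]
P' = [74/39 -20/39 38/39; -20/39 914/39 307/39; 38/39 307/39 1121/39]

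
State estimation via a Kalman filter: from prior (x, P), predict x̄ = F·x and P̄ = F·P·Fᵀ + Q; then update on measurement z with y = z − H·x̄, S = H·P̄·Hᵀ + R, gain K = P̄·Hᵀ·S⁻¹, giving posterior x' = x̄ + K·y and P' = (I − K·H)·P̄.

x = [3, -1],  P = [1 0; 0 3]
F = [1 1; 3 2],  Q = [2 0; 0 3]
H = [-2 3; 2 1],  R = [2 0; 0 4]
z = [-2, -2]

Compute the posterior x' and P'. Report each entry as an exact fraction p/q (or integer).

x̄ = F·x = [2, 7]
P̄ = F·P·Fᵀ + Q = [6 9; 9 24]
y = z − H·x̄ = [-19, -13]
S = H·P̄·Hᵀ + R = [134 84; 84 88]
K = P̄·Hᵀ·S⁻¹ = [-3/32 21/64; 153/592 273/1184]
x' = x̄ + K·y = [-31/64, -1075/1184]
P' = (I − K·H)·P̄ = [33/64 9/32; 9/32 213/592]

x' = [-31/64, -1075/1184]
P' = [33/64 9/32; 9/32 213/592]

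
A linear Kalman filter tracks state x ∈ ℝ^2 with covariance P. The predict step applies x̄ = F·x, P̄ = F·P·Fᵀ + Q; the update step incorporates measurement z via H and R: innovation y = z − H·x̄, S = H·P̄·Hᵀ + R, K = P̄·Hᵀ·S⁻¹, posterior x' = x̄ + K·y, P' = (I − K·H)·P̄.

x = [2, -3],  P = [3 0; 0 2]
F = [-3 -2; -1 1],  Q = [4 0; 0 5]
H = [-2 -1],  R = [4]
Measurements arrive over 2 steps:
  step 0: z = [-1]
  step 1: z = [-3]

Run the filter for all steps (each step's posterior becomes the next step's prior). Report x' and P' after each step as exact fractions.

step 0: x' = [249/95, -83/19], P' = [521/190 -71/19; -71/19 150/19]
step 1: x' = [2018/517, -247/47], P' = [76625/13959 -4022/423; -4022/423 2800/141]

step 0: x̄ = F·x = [0, -5]
step 0: P̄ = F·P·Fᵀ + Q = [39 5; 5 10]
step 0: y = z − H·x̄ = [-6]
step 0: S = H·P̄·Hᵀ + R = [190]
step 0: K = P̄·Hᵀ·S⁻¹ = [-83/190; -2/19]
step 0: x' = x̄ + K·y = [249/95, -83/19]
step 0: P' = (I − K·H)·P̄ = [521/190 -71/19; -71/19 150/19]
step 1: x̄ = F·x = [83/95, -664/95]
step 1: P̄ = F·P·Fᵀ + Q = [2929/190 -727/190; -727/190 4391/190]
step 1: y = z − H·x̄ = [-783/95]
step 1: S = H·P̄·Hᵀ + R = [13959/190]
step 1: K = P̄·Hᵀ·S⁻¹ = [-5131/13959; -89/423]
step 1: x' = x̄ + K·y = [2018/517, -247/47]
step 1: P' = (I − K·H)·P̄ = [76625/13959 -4022/423; -4022/423 2800/141]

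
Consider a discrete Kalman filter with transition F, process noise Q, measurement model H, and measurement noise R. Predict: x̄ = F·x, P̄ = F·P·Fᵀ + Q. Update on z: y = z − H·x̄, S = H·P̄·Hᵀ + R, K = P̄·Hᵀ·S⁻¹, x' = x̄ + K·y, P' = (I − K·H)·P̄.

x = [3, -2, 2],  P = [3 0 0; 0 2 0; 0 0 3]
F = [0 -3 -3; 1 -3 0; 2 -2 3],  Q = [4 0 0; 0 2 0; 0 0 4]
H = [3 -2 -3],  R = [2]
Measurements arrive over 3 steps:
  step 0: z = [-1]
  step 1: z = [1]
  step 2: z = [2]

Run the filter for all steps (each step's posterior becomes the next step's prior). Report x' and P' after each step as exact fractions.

step 0: x' = [2535/316, 4193/632, 2507/632], P' = [2350/79 3741/158 2193/158; 3741/158 6739/316 2997/316; 2193/158 2997/316 2427/316]
step 1: x' = [-15453891/4109734, -7171176/2054867, -7213075/4109734], P' = [123513122/2054867 107284131/2054867 51661104/2054867; 107284131/2054867 98593311/2054867 41456731/2054867; 51661104/2054867 41456731/2054867 24216200/2054867]
step 2: x' = [91380642051/44116320434, 67500664263/44116320434, 16834505617/44116320434], P' = [1705060576675/22058160217 1490954283603/22058160217 707007566313/22058160217; 1490954283603/22058160217 1361959417671/22058160217 581433491225/22058160217; 707007566313/22058160217 581433491225/22058160217 321234549153/22058160217]

step 0: x̄ = F·x = [0, 9, 16]
step 0: P̄ = F·P·Fᵀ + Q = [49 18 -15; 18 23 18; -15 18 51]
step 0: y = z − H·x̄ = [65]
step 0: S = H·P̄·Hᵀ + R = [1264]
step 0: K = P̄·Hᵀ·S⁻¹ = [39/316; -23/632; -117/632]
step 0: x' = x̄ + K·y = [2535/316, 4193/632, 2507/632]
step 0: P' = (I − K·H)·P̄ = [2350/79 3741/158 2193/158; 3741/158 6739/316 2997/316; 2193/158 2997/316 2427/316]
step 1: x̄ = F·x = [-5025/158, -7509/632, 9275/632]
step 1: P̄ = F·P·Fᵀ + Q = [34426/79 13005/79 -15402/79; 13005/79 25791/316 -14437/316; -15402/79 -14437/316 44475/316]
step 1: y = z − H·x̄ = [73739/632]
step 1: S = H·P̄·Hᵀ + R = [2054867/316]
step 1: K = P̄·Hᵀ·S⁻¹ = [493896/2054867; 147789/2054867; -289375/2054867]
step 1: x' = x̄ + K·y = [-15453891/4109734, -7171176/2054867, -7213075/4109734]
step 1: P' = (I − K·H)·P̄ = [123513122/2054867 107284131/2054867 51661104/2054867; 107284131/2054867 98593311/2054867 41456731/2054867; 51661104/2054867 41456731/2054867 24216200/2054867]
step 2: x̄ = F·x = [64666281/4109734, 27573165/4109734, -23862303/4109734]
step 2: P̄ = F·P·Fᵀ + Q = [1859726225/2054867 783614673/2054867 -704427537/2054867; 783614673/2054867 371257869/2054867 -237814205/2054867; -704427537/2054867 -237814205/2054867 378770428/2054867]
step 2: y = z − H·x̄ = [-101109977/2054867]
step 2: S = H·P̄·Hᵀ + R = [22058160217/2054867]
step 2: K = P̄·Hᵀ·S⁻¹ = [6125231940/22058160217; 2321770896/22058160217; -2773965485/22058160217]
step 2: x' = x̄ + K·y = [91380642051/44116320434, 67500664263/44116320434, 16834505617/44116320434]
step 2: P' = (I − K·H)·P̄ = [1705060576675/22058160217 1490954283603/22058160217 707007566313/22058160217; 1490954283603/22058160217 1361959417671/22058160217 581433491225/22058160217; 707007566313/22058160217 581433491225/22058160217 321234549153/22058160217]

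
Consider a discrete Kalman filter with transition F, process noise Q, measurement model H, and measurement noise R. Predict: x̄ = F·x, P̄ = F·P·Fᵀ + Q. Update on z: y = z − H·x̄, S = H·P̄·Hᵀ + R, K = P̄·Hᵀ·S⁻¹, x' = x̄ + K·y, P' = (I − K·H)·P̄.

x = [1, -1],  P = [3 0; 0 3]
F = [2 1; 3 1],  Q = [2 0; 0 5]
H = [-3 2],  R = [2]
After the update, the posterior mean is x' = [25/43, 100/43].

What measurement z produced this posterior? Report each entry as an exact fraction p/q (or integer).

x̄ = F·x = [1, 2]
P̄ = F·P·Fᵀ + Q = [17 21; 21 35]
S = H·P̄·Hᵀ + R = [43]
K = P̄·Hᵀ·S⁻¹ = [-9/43; 7/43]
x' − x̄ = [-18/43, 14/43] = K·y
y = (KᵀK)⁻¹·Kᵀ·(x' − x̄) = [2]
z = y + H·x̄ = [2] + [1] = [3]

z = [3]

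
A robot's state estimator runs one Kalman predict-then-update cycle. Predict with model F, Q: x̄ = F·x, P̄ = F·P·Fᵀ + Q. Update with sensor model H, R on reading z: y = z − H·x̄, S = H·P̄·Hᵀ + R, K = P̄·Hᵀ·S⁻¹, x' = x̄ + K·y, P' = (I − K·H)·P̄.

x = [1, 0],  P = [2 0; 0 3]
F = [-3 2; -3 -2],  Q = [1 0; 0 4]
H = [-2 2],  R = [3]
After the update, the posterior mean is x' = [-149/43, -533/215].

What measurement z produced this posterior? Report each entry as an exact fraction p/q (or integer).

z = [2]

x̄ = F·x = [-3, -3]
P̄ = F·P·Fᵀ + Q = [31 6; 6 34]
S = H·P̄·Hᵀ + R = [215]
K = P̄·Hᵀ·S⁻¹ = [-10/43; 56/215]
x' − x̄ = [-20/43, 112/215] = K·y
y = (KᵀK)⁻¹·Kᵀ·(x' − x̄) = [2]
z = y + H·x̄ = [2] + [0] = [2]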